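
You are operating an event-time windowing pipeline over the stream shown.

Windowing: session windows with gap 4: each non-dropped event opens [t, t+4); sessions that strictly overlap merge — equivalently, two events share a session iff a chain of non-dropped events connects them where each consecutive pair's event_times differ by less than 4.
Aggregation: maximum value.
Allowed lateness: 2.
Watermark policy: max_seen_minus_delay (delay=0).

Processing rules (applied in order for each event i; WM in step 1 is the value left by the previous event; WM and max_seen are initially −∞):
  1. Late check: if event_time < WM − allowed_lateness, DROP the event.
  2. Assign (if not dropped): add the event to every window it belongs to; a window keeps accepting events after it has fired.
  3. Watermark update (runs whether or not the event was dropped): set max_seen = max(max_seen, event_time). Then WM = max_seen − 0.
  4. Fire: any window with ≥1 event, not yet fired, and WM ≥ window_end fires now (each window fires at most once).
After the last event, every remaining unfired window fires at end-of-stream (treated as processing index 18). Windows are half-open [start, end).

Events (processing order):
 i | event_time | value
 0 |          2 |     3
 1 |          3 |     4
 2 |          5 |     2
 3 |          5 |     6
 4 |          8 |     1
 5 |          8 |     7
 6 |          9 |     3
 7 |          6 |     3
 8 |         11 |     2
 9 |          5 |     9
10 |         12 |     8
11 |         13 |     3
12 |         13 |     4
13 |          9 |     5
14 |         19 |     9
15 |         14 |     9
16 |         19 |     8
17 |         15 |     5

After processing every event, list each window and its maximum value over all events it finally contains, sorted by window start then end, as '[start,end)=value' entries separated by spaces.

[2,17)=8 [19,23)=9

i=0 t=2 v=3: → [2,6); WM=2
i=1 t=3 v=4: → [2,7); WM=3
i=2 t=5 v=2: → [2,9); WM=5
i=3 t=5 v=6: → [2,9); WM=5
i=4 t=8 v=1: → [2,12); WM=8
i=5 t=8 v=7: → [2,12); WM=8
i=6 t=9 v=3: → [2,13); WM=9
i=7 t=6 v=3: DROP (t<9-2); WM=9
i=8 t=11 v=2: → [2,15); WM=11
i=9 t=5 v=9: DROP (t<11-2); WM=11
i=10 t=12 v=8: → [2,16); WM=12
i=11 t=13 v=3: → [2,17); WM=13
i=12 t=13 v=4: → [2,17); WM=13
i=13 t=9 v=5: DROP (t<13-2); WM=13
i=14 t=19 v=9: → [19,23); WM=19
i=15 t=14 v=9: DROP (t<19-2); WM=19
i=16 t=19 v=8: → [19,23); WM=19
i=17 t=15 v=5: DROP (t<19-2); WM=19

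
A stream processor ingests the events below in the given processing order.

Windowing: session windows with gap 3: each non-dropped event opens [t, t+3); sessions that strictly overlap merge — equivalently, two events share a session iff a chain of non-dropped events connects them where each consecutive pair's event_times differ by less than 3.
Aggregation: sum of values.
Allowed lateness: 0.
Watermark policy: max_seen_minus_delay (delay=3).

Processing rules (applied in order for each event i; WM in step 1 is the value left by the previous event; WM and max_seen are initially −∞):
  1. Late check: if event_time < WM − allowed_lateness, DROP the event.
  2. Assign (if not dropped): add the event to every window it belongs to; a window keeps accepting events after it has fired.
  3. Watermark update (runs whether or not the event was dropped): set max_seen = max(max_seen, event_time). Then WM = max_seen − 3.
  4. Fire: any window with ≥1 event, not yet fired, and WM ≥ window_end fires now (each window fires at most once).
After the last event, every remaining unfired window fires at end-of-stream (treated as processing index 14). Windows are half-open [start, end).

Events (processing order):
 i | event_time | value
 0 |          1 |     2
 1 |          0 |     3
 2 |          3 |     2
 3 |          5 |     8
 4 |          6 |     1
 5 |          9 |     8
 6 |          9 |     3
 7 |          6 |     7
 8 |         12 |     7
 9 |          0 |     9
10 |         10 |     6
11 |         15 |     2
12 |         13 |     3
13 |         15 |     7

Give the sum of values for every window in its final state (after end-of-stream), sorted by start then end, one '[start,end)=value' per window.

[0,9)=23 [9,18)=36

i=0 t=1 v=2: → [1,4); WM=-2
i=1 t=0 v=3: → [0,4); WM=-2
i=2 t=3 v=2: → [0,6); WM=0
i=3 t=5 v=8: → [0,8); WM=2
i=4 t=6 v=1: → [0,9); WM=3
i=5 t=9 v=8: → [9,12); WM=6
i=6 t=9 v=3: → [9,12); WM=6
i=7 t=6 v=7: → [0,9); WM=6
i=8 t=12 v=7: → [12,15); WM=9
i=9 t=0 v=9: DROP (t<9-0); WM=9
i=10 t=10 v=6: → [9,15); WM=9
i=11 t=15 v=2: → [15,18); WM=12
i=12 t=13 v=3: → [9,18); WM=12
i=13 t=15 v=7: → [9,18); WM=12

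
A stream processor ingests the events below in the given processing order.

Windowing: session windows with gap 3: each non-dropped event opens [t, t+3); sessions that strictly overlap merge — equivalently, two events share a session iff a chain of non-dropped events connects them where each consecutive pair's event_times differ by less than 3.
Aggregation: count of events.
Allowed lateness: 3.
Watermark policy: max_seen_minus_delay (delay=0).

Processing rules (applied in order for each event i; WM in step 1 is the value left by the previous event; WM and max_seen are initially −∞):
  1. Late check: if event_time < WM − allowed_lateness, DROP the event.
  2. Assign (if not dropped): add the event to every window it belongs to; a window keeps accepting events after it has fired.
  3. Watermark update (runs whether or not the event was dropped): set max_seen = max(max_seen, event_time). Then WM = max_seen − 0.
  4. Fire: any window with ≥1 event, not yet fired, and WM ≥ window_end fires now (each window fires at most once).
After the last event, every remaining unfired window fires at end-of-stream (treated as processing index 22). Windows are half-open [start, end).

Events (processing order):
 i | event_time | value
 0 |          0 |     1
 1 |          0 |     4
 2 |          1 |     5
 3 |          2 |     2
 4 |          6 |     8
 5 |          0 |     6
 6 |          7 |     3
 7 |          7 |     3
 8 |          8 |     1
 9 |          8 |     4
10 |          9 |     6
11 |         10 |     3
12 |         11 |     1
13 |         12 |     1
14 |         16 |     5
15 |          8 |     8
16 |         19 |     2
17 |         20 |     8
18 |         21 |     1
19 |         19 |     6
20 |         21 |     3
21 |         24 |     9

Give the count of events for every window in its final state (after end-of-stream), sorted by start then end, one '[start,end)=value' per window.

[0,5)=4 [6,15)=9 [16,19)=1 [19,24)=5 [24,27)=1

i=0 t=0 v=1: → [0,3); WM=0
i=1 t=0 v=4: → [0,3); WM=0
i=2 t=1 v=5: → [0,4); WM=1
i=3 t=2 v=2: → [0,5); WM=2
i=4 t=6 v=8: → [6,9); WM=6
i=5 t=0 v=6: DROP (t<6-3); WM=6
i=6 t=7 v=3: → [6,10); WM=7
i=7 t=7 v=3: → [6,10); WM=7
i=8 t=8 v=1: → [6,11); WM=8
i=9 t=8 v=4: → [6,11); WM=8
i=10 t=9 v=6: → [6,12); WM=9
i=11 t=10 v=3: → [6,13); WM=10
i=12 t=11 v=1: → [6,14); WM=11
i=13 t=12 v=1: → [6,15); WM=12
i=14 t=16 v=5: → [16,19); WM=16
i=15 t=8 v=8: DROP (t<16-3); WM=16
i=16 t=19 v=2: → [19,22); WM=19
i=17 t=20 v=8: → [19,23); WM=20
i=18 t=21 v=1: → [19,24); WM=21
i=19 t=19 v=6: → [19,24); WM=21
i=20 t=21 v=3: → [19,24); WM=21
i=21 t=24 v=9: → [24,27); WM=24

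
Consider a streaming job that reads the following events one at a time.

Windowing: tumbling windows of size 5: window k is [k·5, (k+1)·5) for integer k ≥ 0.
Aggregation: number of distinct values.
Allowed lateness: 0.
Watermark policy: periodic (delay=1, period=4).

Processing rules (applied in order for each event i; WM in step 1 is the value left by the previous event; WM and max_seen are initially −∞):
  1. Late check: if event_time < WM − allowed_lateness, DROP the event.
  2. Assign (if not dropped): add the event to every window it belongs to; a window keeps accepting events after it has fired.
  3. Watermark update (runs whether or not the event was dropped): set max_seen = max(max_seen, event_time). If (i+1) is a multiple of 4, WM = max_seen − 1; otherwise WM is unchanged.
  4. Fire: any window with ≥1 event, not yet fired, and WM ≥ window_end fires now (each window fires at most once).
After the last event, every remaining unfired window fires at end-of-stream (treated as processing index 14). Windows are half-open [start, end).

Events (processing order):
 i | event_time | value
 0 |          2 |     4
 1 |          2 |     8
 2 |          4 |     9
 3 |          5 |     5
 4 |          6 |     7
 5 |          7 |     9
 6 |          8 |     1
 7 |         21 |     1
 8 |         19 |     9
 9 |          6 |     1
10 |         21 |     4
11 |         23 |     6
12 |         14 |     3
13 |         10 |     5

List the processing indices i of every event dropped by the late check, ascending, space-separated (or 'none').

i=0 t=2 v=4: → [0,5); WM=−∞
i=1 t=2 v=8: → [0,5); WM=−∞
i=2 t=4 v=9: → [0,5); WM=−∞
i=3 t=5 v=5: → [5,10); WM=4
i=4 t=6 v=7: → [5,10); WM=4
i=5 t=7 v=9: → [5,10); WM=4
i=6 t=8 v=1: → [5,10); WM=4
i=7 t=21 v=1: → [20,25); WM=20; [0,5) fires=3 [5,10) fires=4
i=8 t=19 v=9: DROP (t<20-0); WM=20
i=9 t=6 v=1: DROP (t<20-0); WM=20
i=10 t=21 v=4: → [20,25); WM=20
i=11 t=23 v=6: → [20,25); WM=22
i=12 t=14 v=3: DROP (t<22-0); WM=22
i=13 t=10 v=5: DROP (t<22-0); WM=22

8 9 12 13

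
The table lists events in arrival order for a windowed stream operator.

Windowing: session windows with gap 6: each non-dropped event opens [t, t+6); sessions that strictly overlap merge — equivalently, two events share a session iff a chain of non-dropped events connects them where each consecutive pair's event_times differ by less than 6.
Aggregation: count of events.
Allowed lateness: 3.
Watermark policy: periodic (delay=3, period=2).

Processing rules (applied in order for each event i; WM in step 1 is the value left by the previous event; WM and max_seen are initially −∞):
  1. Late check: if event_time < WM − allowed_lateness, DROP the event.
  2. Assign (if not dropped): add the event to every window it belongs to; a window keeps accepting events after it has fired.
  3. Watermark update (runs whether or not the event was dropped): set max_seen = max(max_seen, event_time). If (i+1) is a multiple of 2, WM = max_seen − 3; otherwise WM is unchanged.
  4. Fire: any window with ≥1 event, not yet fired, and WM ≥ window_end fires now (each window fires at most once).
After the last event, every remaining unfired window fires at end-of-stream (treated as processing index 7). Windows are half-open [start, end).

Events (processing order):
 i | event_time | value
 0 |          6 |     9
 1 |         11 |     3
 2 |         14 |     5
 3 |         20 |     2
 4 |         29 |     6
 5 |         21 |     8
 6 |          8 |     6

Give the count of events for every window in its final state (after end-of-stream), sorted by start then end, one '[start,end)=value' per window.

i=0 t=6 v=9: → [6,12); WM=−∞
i=1 t=11 v=3: → [6,17); WM=8
i=2 t=14 v=5: → [6,20); WM=8
i=3 t=20 v=2: → [20,26); WM=17
i=4 t=29 v=6: → [29,35); WM=17
i=5 t=21 v=8: → [20,27); WM=26
i=6 t=8 v=6: DROP (t<26-3); WM=26

[6,20)=3 [20,27)=2 [29,35)=1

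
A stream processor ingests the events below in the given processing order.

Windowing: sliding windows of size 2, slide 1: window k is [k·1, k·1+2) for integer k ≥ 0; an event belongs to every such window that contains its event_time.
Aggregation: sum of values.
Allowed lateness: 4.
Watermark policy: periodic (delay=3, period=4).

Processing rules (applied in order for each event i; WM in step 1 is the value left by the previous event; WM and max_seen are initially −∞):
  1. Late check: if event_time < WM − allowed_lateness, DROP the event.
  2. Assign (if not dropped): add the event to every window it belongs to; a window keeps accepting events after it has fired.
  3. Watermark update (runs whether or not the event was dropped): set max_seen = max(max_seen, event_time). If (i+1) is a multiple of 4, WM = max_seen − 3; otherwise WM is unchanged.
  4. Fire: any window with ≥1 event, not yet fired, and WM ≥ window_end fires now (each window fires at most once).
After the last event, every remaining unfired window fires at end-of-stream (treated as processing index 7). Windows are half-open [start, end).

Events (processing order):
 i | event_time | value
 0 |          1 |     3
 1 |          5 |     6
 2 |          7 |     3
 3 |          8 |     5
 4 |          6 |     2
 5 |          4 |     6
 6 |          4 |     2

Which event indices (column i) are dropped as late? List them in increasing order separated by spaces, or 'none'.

i=0 t=1 v=3: → [1,3),[0,2); WM=−∞
i=1 t=5 v=6: → [5,7),[4,6); WM=−∞
i=2 t=7 v=3: → [7,9),[6,8); WM=−∞
i=3 t=8 v=5: → [8,10),[7,9); WM=5; [0,2) fires=3 [1,3) fires=3
i=4 t=6 v=2: → [6,8),[5,7); WM=5
i=5 t=4 v=6: → [4,6),[3,5); WM=5; [3,5) fires=6
i=6 t=4 v=2: → [4,6),[3,5); WM=5

none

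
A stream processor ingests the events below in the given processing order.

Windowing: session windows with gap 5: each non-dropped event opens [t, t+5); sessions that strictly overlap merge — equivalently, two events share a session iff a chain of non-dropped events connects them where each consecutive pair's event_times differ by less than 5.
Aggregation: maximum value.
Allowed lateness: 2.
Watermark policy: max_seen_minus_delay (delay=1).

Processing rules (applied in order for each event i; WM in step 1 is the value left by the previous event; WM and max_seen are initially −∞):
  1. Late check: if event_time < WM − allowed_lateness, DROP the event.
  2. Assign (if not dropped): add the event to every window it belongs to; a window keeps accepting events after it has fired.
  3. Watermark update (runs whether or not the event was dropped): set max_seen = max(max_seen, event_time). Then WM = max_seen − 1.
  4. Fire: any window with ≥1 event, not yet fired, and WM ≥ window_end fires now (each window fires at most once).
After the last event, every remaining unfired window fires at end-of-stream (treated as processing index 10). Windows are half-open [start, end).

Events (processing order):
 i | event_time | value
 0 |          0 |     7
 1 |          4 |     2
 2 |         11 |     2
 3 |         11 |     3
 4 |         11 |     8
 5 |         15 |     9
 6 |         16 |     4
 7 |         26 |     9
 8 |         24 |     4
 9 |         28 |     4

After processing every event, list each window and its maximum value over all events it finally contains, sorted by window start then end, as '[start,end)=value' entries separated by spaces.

i=0 t=0 v=7: → [0,5); WM=-1
i=1 t=4 v=2: → [0,9); WM=3
i=2 t=11 v=2: → [11,16); WM=10
i=3 t=11 v=3: → [11,16); WM=10
i=4 t=11 v=8: → [11,16); WM=10
i=5 t=15 v=9: → [11,20); WM=14
i=6 t=16 v=4: → [11,21); WM=15
i=7 t=26 v=9: → [26,31); WM=25
i=8 t=24 v=4: → [24,31); WM=25
i=9 t=28 v=4: → [24,33); WM=27

[0,9)=7 [11,21)=9 [24,33)=9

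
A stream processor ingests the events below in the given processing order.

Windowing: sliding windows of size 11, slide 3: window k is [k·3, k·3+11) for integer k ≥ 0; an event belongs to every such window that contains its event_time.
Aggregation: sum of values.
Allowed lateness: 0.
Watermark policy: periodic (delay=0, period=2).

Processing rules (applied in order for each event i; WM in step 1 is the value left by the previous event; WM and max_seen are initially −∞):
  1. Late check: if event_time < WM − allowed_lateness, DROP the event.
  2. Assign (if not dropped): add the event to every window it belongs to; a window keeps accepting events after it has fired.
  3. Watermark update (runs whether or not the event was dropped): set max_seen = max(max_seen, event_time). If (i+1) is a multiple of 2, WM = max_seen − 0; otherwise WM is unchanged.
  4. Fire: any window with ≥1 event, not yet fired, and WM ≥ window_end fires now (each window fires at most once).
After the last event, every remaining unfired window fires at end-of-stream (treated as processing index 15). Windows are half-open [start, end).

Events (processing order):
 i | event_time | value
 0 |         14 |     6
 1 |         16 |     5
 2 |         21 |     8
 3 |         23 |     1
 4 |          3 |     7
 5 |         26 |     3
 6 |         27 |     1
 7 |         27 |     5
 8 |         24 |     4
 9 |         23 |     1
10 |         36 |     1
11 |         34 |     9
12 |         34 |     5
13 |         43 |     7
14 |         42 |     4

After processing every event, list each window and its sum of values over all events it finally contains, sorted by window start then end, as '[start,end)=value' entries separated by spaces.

i=0 t=14 v=6: → [12,23),[9,20),[6,17); WM=−∞
i=1 t=16 v=5: → [15,26),[12,23),[9,20),[6,17); WM=16
i=2 t=21 v=8: → [21,32),[18,29),[15,26),[12,23); WM=16
i=3 t=23 v=1: → [21,32),[18,29),[15,26); WM=23; [6,17) fires=11 [9,20) fires=11 [12,23) fires=19
i=4 t=3 v=7: DROP (t<23-0); WM=23
i=5 t=26 v=3: → [24,35),[21,32),[18,29); WM=26; [15,26) fires=14
i=6 t=27 v=1: → [27,38),[24,35),[21,32),[18,29); WM=26
i=7 t=27 v=5: → [27,38),[24,35),[21,32),[18,29); WM=27
i=8 t=24 v=4: DROP (t<27-0); WM=27
i=9 t=23 v=1: DROP (t<27-0); WM=27
i=10 t=36 v=1: → [36,47),[33,44),[30,41),[27,38); WM=27
i=11 t=34 v=9: → [33,44),[30,41),[27,38),[24,35); WM=36; [18,29) fires=18 [21,32) fires=18 [24,35) fires=18
i=12 t=34 v=5: DROP (t<36-0); WM=36
i=13 t=43 v=7: → [42,53),[39,50),[36,47),[33,44); WM=43; [27,38) fires=16 [30,41) fires=10
i=14 t=42 v=4: DROP (t<43-0); WM=43

[6,17)=11 [9,20)=11 [12,23)=19 [15,26)=14 [18,29)=18 [21,32)=18 [24,35)=18 [27,38)=16 [30,41)=10 [33,44)=17 [36,47)=8 [39,50)=7 [42,53)=7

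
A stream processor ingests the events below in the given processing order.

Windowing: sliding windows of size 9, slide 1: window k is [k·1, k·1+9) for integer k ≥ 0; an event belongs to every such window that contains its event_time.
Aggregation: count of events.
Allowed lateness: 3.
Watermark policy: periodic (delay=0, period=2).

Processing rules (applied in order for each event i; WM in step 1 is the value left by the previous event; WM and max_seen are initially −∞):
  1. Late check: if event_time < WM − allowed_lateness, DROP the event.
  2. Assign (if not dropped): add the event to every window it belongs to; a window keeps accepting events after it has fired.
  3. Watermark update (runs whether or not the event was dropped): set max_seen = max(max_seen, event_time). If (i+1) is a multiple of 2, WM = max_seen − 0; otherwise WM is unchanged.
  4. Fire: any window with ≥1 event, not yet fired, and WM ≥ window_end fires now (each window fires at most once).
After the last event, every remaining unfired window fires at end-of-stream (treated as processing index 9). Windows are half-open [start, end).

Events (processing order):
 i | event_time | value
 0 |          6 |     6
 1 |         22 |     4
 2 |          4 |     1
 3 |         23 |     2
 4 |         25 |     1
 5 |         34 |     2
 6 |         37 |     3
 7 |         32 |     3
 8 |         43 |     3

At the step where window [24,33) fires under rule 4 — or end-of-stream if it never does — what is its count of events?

i=0 t=6 v=6: → [6,15),[5,14),[4,13),[3,12),[2,11),[1,10),[0,9); WM=−∞
i=1 t=22 v=4: → [22,31),[21,30),[20,29),[19,28),[18,27),[17,26),[16,25),[15,24),[14,23); WM=22; [0,9) fires=1 [1,10) fires=1 [2,11) fires=1 [3,12) fires=1 [4,13) fires=1 [5,14) fires=1 [6,15) fires=1
i=2 t=4 v=1: DROP (t<22-3); WM=22
i=3 t=23 v=2: → [23,32),[22,31),[21,30),[20,29),[19,28),[18,27),[17,26),[16,25),[15,24); WM=23; [14,23) fires=1
i=4 t=25 v=1: → [25,34),[24,33),[23,32),[22,31),[21,30),[20,29),[19,28),[18,27),[17,26); WM=23
i=5 t=34 v=2: → [34,43),[33,42),[32,41),[31,40),[30,39),[29,38),[28,37),[27,36),[26,35); WM=34; [15,24) fires=2 [16,25) fires=2 [17,26) fires=3 [18,27) fires=3 [19,28) fires=3 [20,29) fires=3 [21,30) fires=3 [22,31) fires=3 [23,32) fires=2 [24,33) fires=1 [25,34) fires=1
i=6 t=37 v=3: → [37,46),[36,45),[35,44),[34,43),[33,42),[32,41),[31,40),[30,39),[29,38); WM=34
i=7 t=32 v=3: → [32,41),[31,40),[30,39),[29,38),[28,37),[27,36),[26,35),[25,34),[24,33); WM=37; [26,35) fires=2 [27,36) fires=2 [28,37) fires=2
i=8 t=43 v=3: → [43,52),[42,51),[41,50),[40,49),[39,48),[38,47),[37,46),[36,45),[35,44); WM=37

1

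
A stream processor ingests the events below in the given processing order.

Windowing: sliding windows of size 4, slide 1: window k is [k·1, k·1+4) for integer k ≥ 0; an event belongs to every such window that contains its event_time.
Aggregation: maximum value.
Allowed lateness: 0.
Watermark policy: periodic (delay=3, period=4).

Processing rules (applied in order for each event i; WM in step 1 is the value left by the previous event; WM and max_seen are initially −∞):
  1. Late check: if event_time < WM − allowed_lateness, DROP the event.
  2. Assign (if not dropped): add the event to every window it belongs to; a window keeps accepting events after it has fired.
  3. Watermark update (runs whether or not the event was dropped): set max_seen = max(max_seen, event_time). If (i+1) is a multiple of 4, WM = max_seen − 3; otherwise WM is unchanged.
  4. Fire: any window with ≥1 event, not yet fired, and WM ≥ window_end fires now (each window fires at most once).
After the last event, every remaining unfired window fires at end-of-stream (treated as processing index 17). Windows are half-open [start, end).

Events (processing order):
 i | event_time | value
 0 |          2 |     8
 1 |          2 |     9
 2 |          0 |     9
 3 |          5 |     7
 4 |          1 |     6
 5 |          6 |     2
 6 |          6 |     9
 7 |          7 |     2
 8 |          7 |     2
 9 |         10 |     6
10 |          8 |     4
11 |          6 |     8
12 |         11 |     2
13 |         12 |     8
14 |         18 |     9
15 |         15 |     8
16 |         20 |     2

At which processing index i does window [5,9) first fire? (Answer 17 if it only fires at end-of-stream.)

i=0 t=2 v=8: → [2,6),[1,5),[0,4); WM=−∞
i=1 t=2 v=9: → [2,6),[1,5),[0,4); WM=−∞
i=2 t=0 v=9: → [0,4); WM=−∞
i=3 t=5 v=7: → [5,9),[4,8),[3,7),[2,6); WM=2
i=4 t=1 v=6: DROP (t<2-0); WM=2
i=5 t=6 v=2: → [6,10),[5,9),[4,8),[3,7); WM=2
i=6 t=6 v=9: → [6,10),[5,9),[4,8),[3,7); WM=2
i=7 t=7 v=2: → [7,11),[6,10),[5,9),[4,8); WM=4; [0,4) fires=9
i=8 t=7 v=2: → [7,11),[6,10),[5,9),[4,8); WM=4
i=9 t=10 v=6: → [10,14),[9,13),[8,12),[7,11); WM=4
i=10 t=8 v=4: → [8,12),[7,11),[6,10),[5,9); WM=4
i=11 t=6 v=8: → [6,10),[5,9),[4,8),[3,7); WM=7; [1,5) fires=9 [2,6) fires=9 [3,7) fires=9
i=12 t=11 v=2: → [11,15),[10,14),[9,13),[8,12); WM=7
i=13 t=12 v=8: → [12,16),[11,15),[10,14),[9,13); WM=7
i=14 t=18 v=9: → [18,22),[17,21),[16,20),[15,19); WM=7
i=15 t=15 v=8: → [15,19),[14,18),[13,17),[12,16); WM=15; [4,8) fires=9 [5,9) fires=9 [6,10) fires=9 [7,11) fires=6 [8,12) fires=6 [9,13) fires=8 [10,14) fires=8 [11,15) fires=8
i=16 t=20 v=2: → [20,24),[19,23),[18,22),[17,21); WM=15

15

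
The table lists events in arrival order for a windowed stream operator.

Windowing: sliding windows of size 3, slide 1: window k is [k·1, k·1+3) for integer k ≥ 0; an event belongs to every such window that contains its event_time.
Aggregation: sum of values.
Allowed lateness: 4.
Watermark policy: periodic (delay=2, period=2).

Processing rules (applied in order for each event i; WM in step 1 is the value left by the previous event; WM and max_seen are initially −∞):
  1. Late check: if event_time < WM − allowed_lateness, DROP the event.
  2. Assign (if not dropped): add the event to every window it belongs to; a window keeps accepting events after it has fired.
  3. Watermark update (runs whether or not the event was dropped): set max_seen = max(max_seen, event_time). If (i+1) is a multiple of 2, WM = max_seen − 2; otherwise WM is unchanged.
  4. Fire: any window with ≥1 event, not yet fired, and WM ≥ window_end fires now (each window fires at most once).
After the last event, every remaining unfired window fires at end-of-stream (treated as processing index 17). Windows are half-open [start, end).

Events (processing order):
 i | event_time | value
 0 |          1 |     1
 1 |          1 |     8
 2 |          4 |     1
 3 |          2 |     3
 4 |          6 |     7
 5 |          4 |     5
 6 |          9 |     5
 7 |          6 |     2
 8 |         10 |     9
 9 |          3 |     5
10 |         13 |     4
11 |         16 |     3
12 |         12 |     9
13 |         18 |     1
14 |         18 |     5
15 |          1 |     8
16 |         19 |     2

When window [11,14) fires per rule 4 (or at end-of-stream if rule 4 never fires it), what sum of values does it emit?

i=0 t=1 v=1: → [1,4),[0,3); WM=−∞
i=1 t=1 v=8: → [1,4),[0,3); WM=-1
i=2 t=4 v=1: → [4,7),[3,6),[2,5); WM=-1
i=3 t=2 v=3: → [2,5),[1,4),[0,3); WM=2
i=4 t=6 v=7: → [6,9),[5,8),[4,7); WM=2
i=5 t=4 v=5: → [4,7),[3,6),[2,5); WM=4; [0,3) fires=12 [1,4) fires=12
i=6 t=9 v=5: → [9,12),[8,11),[7,10); WM=4
i=7 t=6 v=2: → [6,9),[5,8),[4,7); WM=7; [2,5) fires=9 [3,6) fires=6 [4,7) fires=15
i=8 t=10 v=9: → [10,13),[9,12),[8,11); WM=7
i=9 t=3 v=5: → [3,6),[2,5),[1,4); WM=8; [5,8) fires=9
i=10 t=13 v=4: → [13,16),[12,15),[11,14); WM=8
i=11 t=16 v=3: → [16,19),[15,18),[14,17); WM=14; [6,9) fires=9 [7,10) fires=5 [8,11) fires=14 [9,12) fires=14 [10,13) fires=9 [11,14) fires=4
i=12 t=12 v=9: → [12,15),[11,14),[10,13); WM=14
i=13 t=18 v=1: → [18,21),[17,20),[16,19); WM=16; [12,15) fires=13 [13,16) fires=4
i=14 t=18 v=5: → [18,21),[17,20),[16,19); WM=16
i=15 t=1 v=8: DROP (t<16-4); WM=16
i=16 t=19 v=2: → [19,22),[18,21),[17,20); WM=16

4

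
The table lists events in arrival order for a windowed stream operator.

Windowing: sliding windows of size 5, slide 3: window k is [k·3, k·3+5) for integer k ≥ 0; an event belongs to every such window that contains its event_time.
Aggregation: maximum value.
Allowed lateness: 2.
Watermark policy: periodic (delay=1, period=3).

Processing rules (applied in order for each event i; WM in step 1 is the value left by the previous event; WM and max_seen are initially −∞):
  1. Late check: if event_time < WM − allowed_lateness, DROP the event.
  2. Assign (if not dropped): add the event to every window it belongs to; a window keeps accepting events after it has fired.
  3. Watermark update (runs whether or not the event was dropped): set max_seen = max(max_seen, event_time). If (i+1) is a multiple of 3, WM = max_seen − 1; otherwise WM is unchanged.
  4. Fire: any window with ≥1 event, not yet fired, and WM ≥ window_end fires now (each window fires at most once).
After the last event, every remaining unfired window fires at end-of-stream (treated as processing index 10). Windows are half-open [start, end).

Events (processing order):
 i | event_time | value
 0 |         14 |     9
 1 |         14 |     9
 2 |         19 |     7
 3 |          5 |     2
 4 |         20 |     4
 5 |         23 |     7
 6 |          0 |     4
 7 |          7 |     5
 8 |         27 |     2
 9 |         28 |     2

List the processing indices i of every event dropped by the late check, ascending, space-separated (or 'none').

i=0 t=14 v=9: → [12,17); WM=−∞
i=1 t=14 v=9: → [12,17); WM=−∞
i=2 t=19 v=7: → [18,23),[15,20); WM=18; [12,17) fires=9
i=3 t=5 v=2: DROP (t<18-2); WM=18
i=4 t=20 v=4: → [18,23); WM=18
i=5 t=23 v=7: → [21,26); WM=22; [15,20) fires=7
i=6 t=0 v=4: DROP (t<22-2); WM=22
i=7 t=7 v=5: DROP (t<22-2); WM=22
i=8 t=27 v=2: → [27,32),[24,29); WM=26; [18,23) fires=7 [21,26) fires=7
i=9 t=28 v=2: → [27,32),[24,29); WM=26

3 6 7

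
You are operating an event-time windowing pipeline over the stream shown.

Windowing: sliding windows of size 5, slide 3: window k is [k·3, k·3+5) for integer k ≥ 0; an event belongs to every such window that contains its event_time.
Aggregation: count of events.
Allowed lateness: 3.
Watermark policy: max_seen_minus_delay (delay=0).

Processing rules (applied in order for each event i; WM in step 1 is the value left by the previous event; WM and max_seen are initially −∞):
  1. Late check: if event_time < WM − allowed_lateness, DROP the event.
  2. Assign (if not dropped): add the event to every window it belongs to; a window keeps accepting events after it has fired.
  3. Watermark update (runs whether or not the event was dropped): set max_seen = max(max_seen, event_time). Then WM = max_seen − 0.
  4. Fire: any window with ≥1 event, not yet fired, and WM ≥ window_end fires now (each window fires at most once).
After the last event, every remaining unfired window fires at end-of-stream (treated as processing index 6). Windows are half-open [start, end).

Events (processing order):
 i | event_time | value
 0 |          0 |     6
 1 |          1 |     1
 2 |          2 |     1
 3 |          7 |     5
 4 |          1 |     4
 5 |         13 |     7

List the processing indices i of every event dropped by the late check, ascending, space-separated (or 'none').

i=0 t=0 v=6: → [0,5); WM=0
i=1 t=1 v=1: → [0,5); WM=1
i=2 t=2 v=1: → [0,5); WM=2
i=3 t=7 v=5: → [6,11),[3,8); WM=7; [0,5) fires=3
i=4 t=1 v=4: DROP (t<7-3); WM=7
i=5 t=13 v=7: → [12,17),[9,14); WM=13; [3,8) fires=1 [6,11) fires=1

4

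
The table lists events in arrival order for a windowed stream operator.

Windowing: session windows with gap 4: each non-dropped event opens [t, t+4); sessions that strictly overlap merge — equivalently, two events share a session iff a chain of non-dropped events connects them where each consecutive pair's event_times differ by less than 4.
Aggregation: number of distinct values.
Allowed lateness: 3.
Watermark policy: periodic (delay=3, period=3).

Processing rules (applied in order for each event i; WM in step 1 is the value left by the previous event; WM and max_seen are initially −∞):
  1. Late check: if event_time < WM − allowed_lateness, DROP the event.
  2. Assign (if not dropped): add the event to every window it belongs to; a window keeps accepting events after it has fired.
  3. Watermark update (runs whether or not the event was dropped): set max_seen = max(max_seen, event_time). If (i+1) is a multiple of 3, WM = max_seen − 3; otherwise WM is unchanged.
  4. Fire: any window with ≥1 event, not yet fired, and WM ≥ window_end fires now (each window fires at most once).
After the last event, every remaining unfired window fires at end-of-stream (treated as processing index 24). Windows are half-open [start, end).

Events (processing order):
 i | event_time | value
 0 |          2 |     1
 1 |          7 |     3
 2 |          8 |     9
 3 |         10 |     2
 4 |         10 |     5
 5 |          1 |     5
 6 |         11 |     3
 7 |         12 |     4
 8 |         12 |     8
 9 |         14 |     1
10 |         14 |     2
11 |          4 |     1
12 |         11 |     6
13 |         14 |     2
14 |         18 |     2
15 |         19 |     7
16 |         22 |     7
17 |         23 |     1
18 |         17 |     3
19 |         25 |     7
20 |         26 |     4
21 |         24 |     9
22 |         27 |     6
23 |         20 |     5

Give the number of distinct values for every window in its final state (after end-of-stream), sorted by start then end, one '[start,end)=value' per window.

i=0 t=2 v=1: → [2,6); WM=−∞
i=1 t=7 v=3: → [7,11); WM=−∞
i=2 t=8 v=9: → [7,12); WM=5
i=3 t=10 v=2: → [7,14); WM=5
i=4 t=10 v=5: → [7,14); WM=5
i=5 t=1 v=5: DROP (t<5-3); WM=7
i=6 t=11 v=3: → [7,15); WM=7
i=7 t=12 v=4: → [7,16); WM=7
i=8 t=12 v=8: → [7,16); WM=9
i=9 t=14 v=1: → [7,18); WM=9
i=10 t=14 v=2: → [7,18); WM=9
i=11 t=4 v=1: DROP (t<9-3); WM=11
i=12 t=11 v=6: → [7,18); WM=11
i=13 t=14 v=2: → [7,18); WM=11
i=14 t=18 v=2: → [18,22); WM=15
i=15 t=19 v=7: → [18,23); WM=15
i=16 t=22 v=7: → [18,26); WM=15
i=17 t=23 v=1: → [18,27); WM=20
i=18 t=17 v=3: → [7,27); WM=20
i=19 t=25 v=7: → [7,29); WM=20
i=20 t=26 v=4: → [7,30); WM=23
i=21 t=24 v=9: → [7,30); WM=23
i=22 t=27 v=6: → [7,31); WM=23
i=23 t=20 v=5: → [7,31); WM=24

[2,6)=1 [7,31)=9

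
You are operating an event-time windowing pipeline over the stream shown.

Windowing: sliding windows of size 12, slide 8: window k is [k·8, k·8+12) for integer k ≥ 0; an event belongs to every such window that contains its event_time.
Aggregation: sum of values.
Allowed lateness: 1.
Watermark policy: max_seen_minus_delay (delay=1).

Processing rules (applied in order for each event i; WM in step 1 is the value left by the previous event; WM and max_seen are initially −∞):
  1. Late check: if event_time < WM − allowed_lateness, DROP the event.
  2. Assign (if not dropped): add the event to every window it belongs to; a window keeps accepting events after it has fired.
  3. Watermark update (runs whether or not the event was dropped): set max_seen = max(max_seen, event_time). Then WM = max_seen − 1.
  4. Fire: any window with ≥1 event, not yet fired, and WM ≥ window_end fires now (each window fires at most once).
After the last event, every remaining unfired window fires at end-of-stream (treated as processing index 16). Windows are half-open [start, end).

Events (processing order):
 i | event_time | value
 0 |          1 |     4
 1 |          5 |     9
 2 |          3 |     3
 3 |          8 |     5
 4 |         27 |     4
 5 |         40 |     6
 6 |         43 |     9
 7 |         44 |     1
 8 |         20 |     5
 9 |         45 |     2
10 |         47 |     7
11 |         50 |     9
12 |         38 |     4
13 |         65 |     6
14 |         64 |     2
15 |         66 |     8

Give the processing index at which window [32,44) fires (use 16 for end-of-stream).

9

i=0 t=1 v=4: → [0,12); WM=0
i=1 t=5 v=9: → [0,12); WM=4
i=2 t=3 v=3: → [0,12); WM=4
i=3 t=8 v=5: → [8,20),[0,12); WM=7
i=4 t=27 v=4: → [24,36),[16,28); WM=26; [0,12) fires=21 [8,20) fires=5
i=5 t=40 v=6: → [40,52),[32,44); WM=39; [16,28) fires=4 [24,36) fires=4
i=6 t=43 v=9: → [40,52),[32,44); WM=42
i=7 t=44 v=1: → [40,52); WM=43
i=8 t=20 v=5: DROP (t<43-1); WM=43
i=9 t=45 v=2: → [40,52); WM=44; [32,44) fires=15
i=10 t=47 v=7: → [40,52); WM=46
i=11 t=50 v=9: → [48,60),[40,52); WM=49
i=12 t=38 v=4: DROP (t<49-1); WM=49
i=13 t=65 v=6: → [64,76),[56,68); WM=64; [40,52) fires=34 [48,60) fires=9
i=14 t=64 v=2: → [64,76),[56,68); WM=64
i=15 t=66 v=8: → [64,76),[56,68); WM=65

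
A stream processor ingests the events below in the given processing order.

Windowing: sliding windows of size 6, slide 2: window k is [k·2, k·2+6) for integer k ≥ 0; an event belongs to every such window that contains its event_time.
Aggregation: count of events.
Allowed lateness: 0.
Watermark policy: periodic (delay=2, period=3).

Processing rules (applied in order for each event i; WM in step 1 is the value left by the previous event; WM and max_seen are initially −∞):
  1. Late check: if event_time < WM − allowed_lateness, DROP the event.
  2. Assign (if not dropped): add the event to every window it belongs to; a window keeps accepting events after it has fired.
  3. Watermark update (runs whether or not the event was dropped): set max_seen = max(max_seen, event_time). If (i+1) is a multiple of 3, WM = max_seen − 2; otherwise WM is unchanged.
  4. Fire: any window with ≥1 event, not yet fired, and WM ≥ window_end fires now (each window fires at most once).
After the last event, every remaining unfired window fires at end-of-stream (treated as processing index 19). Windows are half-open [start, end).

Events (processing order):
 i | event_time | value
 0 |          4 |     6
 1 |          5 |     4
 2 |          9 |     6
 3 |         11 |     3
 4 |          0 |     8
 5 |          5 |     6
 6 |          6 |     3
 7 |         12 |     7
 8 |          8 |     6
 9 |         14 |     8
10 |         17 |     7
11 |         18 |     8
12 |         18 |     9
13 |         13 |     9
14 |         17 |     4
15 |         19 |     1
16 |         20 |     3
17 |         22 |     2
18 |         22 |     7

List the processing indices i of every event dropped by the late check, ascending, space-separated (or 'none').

i=0 t=4 v=6: → [4,10),[2,8),[0,6); WM=−∞
i=1 t=5 v=4: → [4,10),[2,8),[0,6); WM=−∞
i=2 t=9 v=6: → [8,14),[6,12),[4,10); WM=7; [0,6) fires=2
i=3 t=11 v=3: → [10,16),[8,14),[6,12); WM=7
i=4 t=0 v=8: DROP (t<7-0); WM=7
i=5 t=5 v=6: DROP (t<7-0); WM=9; [2,8) fires=2
i=6 t=6 v=3: DROP (t<9-0); WM=9
i=7 t=12 v=7: → [12,18),[10,16),[8,14); WM=9
i=8 t=8 v=6: DROP (t<9-0); WM=10; [4,10) fires=3
i=9 t=14 v=8: → [14,20),[12,18),[10,16); WM=10
i=10 t=17 v=7: → [16,22),[14,20),[12,18); WM=10
i=11 t=18 v=8: → [18,24),[16,22),[14,20); WM=16; [6,12) fires=2 [8,14) fires=3 [10,16) fires=3
i=12 t=18 v=9: → [18,24),[16,22),[14,20); WM=16
i=13 t=13 v=9: DROP (t<16-0); WM=16
i=14 t=17 v=4: → [16,22),[14,20),[12,18); WM=16
i=15 t=19 v=1: → [18,24),[16,22),[14,20); WM=16
i=16 t=20 v=3: → [20,26),[18,24),[16,22); WM=16
i=17 t=22 v=2: → [22,28),[20,26),[18,24); WM=20; [12,18) fires=4 [14,20) fires=6
i=18 t=22 v=7: → [22,28),[20,26),[18,24); WM=20

4 5 6 8 13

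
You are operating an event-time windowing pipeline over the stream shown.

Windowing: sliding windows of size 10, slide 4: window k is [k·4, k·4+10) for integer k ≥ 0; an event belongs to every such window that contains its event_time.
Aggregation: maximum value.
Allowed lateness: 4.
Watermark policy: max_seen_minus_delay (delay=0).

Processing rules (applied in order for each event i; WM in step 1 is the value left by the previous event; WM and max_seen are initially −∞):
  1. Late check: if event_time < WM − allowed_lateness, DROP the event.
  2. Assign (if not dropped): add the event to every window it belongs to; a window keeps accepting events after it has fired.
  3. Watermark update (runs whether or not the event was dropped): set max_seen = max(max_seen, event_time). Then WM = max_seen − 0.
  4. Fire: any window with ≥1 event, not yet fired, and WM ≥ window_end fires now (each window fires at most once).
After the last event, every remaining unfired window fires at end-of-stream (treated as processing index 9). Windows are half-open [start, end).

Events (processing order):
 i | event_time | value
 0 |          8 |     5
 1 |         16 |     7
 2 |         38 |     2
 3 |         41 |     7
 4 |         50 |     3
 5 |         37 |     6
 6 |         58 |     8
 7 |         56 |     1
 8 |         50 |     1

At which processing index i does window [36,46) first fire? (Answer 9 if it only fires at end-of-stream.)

4

i=0 t=8 v=5: → [8,18),[4,14),[0,10); WM=8
i=1 t=16 v=7: → [16,26),[12,22),[8,18); WM=16; [0,10) fires=5 [4,14) fires=5
i=2 t=38 v=2: → [36,46),[32,42); WM=38; [8,18) fires=7 [12,22) fires=7 [16,26) fires=7
i=3 t=41 v=7: → [40,50),[36,46),[32,42); WM=41
i=4 t=50 v=3: → [48,58),[44,54); WM=50; [32,42) fires=7 [36,46) fires=7 [40,50) fires=7
i=5 t=37 v=6: DROP (t<50-4); WM=50
i=6 t=58 v=8: → [56,66),[52,62); WM=58; [44,54) fires=3 [48,58) fires=3
i=7 t=56 v=1: → [56,66),[52,62),[48,58); WM=58
i=8 t=50 v=1: DROP (t<58-4); WM=58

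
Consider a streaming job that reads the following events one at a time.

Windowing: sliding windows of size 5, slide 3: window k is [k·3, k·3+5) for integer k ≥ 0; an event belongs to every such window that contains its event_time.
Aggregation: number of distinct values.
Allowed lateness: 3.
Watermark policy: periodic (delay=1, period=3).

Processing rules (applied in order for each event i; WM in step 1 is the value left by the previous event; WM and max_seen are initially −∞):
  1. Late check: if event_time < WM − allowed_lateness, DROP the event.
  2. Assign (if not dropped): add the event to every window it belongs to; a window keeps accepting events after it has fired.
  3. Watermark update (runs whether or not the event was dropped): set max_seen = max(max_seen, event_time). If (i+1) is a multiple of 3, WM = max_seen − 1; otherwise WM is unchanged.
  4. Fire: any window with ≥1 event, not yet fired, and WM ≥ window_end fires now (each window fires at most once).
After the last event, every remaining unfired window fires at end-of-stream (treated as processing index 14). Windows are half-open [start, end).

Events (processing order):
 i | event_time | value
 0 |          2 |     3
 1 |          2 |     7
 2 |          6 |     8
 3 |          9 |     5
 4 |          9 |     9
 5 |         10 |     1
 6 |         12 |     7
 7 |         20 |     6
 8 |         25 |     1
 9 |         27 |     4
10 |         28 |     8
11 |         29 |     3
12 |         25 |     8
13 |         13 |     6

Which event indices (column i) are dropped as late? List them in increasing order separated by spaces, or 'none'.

13

i=0 t=2 v=3: → [0,5); WM=−∞
i=1 t=2 v=7: → [0,5); WM=−∞
i=2 t=6 v=8: → [6,11),[3,8); WM=5; [0,5) fires=2
i=3 t=9 v=5: → [9,14),[6,11); WM=5
i=4 t=9 v=9: → [9,14),[6,11); WM=5
i=5 t=10 v=1: → [9,14),[6,11); WM=9; [3,8) fires=1
i=6 t=12 v=7: → [12,17),[9,14); WM=9
i=7 t=20 v=6: → [18,23); WM=9
i=8 t=25 v=1: → [24,29),[21,26); WM=24; [6,11) fires=4 [9,14) fires=4 [12,17) fires=1 [18,23) fires=1
i=9 t=27 v=4: → [27,32),[24,29); WM=24
i=10 t=28 v=8: → [27,32),[24,29); WM=24
i=11 t=29 v=3: → [27,32); WM=28; [21,26) fires=1
i=12 t=25 v=8: → [24,29),[21,26); WM=28
i=13 t=13 v=6: DROP (t<28-3); WM=28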